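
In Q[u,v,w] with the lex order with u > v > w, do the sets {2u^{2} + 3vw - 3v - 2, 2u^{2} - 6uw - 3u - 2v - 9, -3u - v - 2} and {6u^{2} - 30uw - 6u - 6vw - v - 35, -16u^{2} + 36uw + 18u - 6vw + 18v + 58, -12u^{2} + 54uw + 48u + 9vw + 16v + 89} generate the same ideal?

Equality of ideals is decidable: compute both reduced Gröbner bases (unique for the ordering) and check whether they agree.
Buchberger on the first generating set:
f_1 = 2u^{2} + 3vw - 3v - 2, LT = u^{2}.
f_2 = 2u^{2} - 6uw - 3u - 2v - 9, LT = u^{2}.
f_3 = -3u - v - 2, LT = u.

S(f_1,f_2): lcm = u^{2}. S = 3uw + \tfrac{3}{2}u + \tfrac{3}{2}vw - \tfrac{1}{2}v + \tfrac{7}{2}.
  reduce S modulo (f_1, f_2, f_3):
  remainder \tfrac{1}{2}vw - v - 2w + \tfrac{5}{2} ≠ 0; add g_4 = \tfrac{1}{2}vw - v - 2w + \tfrac{5}{2} to the basis.

S(f_1,f_3): lcm = u^{2}. S = -\tfrac{1}{3}uv - \tfrac{2}{3}u + \tfrac{3}{2}vw - \tfrac{3}{2}v - 1.
  reduce S modulo (f_1, f_2, f_3, g_4):
  remainder \tfrac{1}{9}v^{2} + \tfrac{35}{18}v + 6w - \tfrac{145}{18} ≠ 0; add g_5 = \tfrac{1}{9}v^{2} + \tfrac{35}{18}v + 6w - \tfrac{145}{18} to the basis.

S(g_4,g_5): lcm = v^{2}w. S = -2v^{2} - \tfrac{43}{2}vw + 5v - 54w^{2} + \tfrac{145}{2}w.
  reduce S modulo (f_1, f_2, f_3, g_4, g_5):
  remainder -3v - 54w^{2} + \tfrac{189}{2}w - \tfrac{75}{2} ≠ 0; add g_6 = -3v - 54w^{2} + \tfrac{189}{2}w - \tfrac{75}{2} to the basis.

S(g_4,g_6): lcm = vw. S = -2v - 18w^{3} + \tfrac{63}{2}w^{2} - \tfrac{33}{2}w + 5.
  reduce S modulo (f_1, f_2, f_3, g_4, g_5, g_6):
  remainder -18w^{3} + \tfrac{135}{2}w^{2} - \tfrac{159}{2}w + 30 ≠ 0; add g_7 = -18w^{3} + \tfrac{135}{2}w^{2} - \tfrac{159}{2}w + 30 to the basis.

The other S-polynomials (S(f_2,f_3), S(f_1,g_4), S(f_2,g_4), S(f_3,g_4), S(f_1,g_5), S(f_2,g_5), S(f_3,g_5), S(f_1,g_6), S(f_2,g_6), S(f_3,g_6), S(g_5,g_6), S(f_1,g_7), S(f_2,g_7), S(f_3,g_7), S(g_4,g_7), S(g_5,g_7), S(g_6,g_7)) all reduce to 0 modulo the current basis, so we have a Gröbner basis.
Inter-reduce: drop elements whose leading term is divisible by another's, tail-reduce, and make monic.
Reduced Gröbner basis: {u - 6w^{2} + \tfrac{21}{2}w - \tfrac{7}{2}, v + 18w^{2} - \tfrac{63}{2}w + \tfrac{25}{2}, w^{3} - \tfrac{15}{4}w^{2} + \tfrac{53}{12}w - \tfrac{5}{3}}.

Buchberger on the second generating set:
h_1 = 6u^{2} - 30uw - 6u - 6vw - v - 35, LT = u^{2}.
h_2 = -16u^{2} + 36uw + 18u - 6vw + 18v + 58, LT = u^{2}.
h_3 = -12u^{2} + 54uw + 48u + 9vw + 16v + 89, LT = u^{2}.

S(h_1,h_2): lcm = u^{2}. S = -\tfrac{11}{4}uw + \tfrac{1}{8}u - \tfrac{11}{8}vw + \tfrac{23}{24}v - \tfrac{53}{24}.
  reduce S modulo (h_1, h_2, h_3):
  remainder -\tfrac{11}{4}uw + \tfrac{1}{8}u - \tfrac{11}{8}vw + \tfrac{23}{24}v - \tfrac{53}{24} ≠ 0; add k_4 = -\tfrac{11}{4}uw + \tfrac{1}{8}u - \tfrac{11}{8}vw + \tfrac{23}{24}v - \tfrac{53}{24} to the basis.

S(h_1,h_3): lcm = u^{2}. S = -\tfrac{1}{2}uw + 3u - \tfrac{1}{4}vw + \tfrac{7}{6}v + \tfrac{19}{12}.
  reduce S modulo (h_1, h_2, h_3, k_4):
  remainder \tfrac{131}{44}u + \tfrac{131}{132}v + \tfrac{131}{66} ≠ 0; add k_5 = \tfrac{131}{44}u + \tfrac{131}{132}v + \tfrac{131}{66} to the basis.

S(h_1,k_4): lcm = u^{2}w. S = \tfrac{1}{22}u^{2} - \tfrac{1}{2}uvw + \tfrac{23}{66}uv - 5uw^{2} - uw - \tfrac{53}{66}u - vw^{2} - \tfrac{1}{6}vw - \tfrac{35}{6}w.
  reduce S modulo (h_1, h_2, h_3, k_4, k_5):
  remainder \tfrac{1}{4}v^{2}w - \tfrac{28}{99}v^{2} + \tfrac{3}{2}vw^{2} - \tfrac{15}{11}vw + \tfrac{1}{9}v - \tfrac{20}{11}w + \tfrac{635}{396} ≠ 0; add k_6 = \tfrac{1}{4}v^{2}w - \tfrac{28}{99}v^{2} + \tfrac{3}{2}vw^{2} - \tfrac{15}{11}vw + \tfrac{1}{9}v - \tfrac{20}{11}w + \tfrac{635}{396} to the basis.

S(h_3,k_4): lcm = u^{2}w. S = \tfrac{1}{22}u^{2} - \tfrac{1}{2}uvw + \tfrac{23}{66}uv - \tfrac{9}{2}uw^{2} - 4uw - \tfrac{53}{66}u - \tfrac{3}{4}vw^{2} - \tfrac{4}{3}vw - \tfrac{89}{12}w.
  reduce S modulo (h_1, h_2, h_3, k_4, k_5, k_6):
  remainder \tfrac{131}{264}vw - \tfrac{131}{132}v - \tfrac{131}{66}w + \tfrac{655}{264} ≠ 0; add k_7 = \tfrac{131}{264}vw - \tfrac{131}{132}v - \tfrac{131}{66}w + \tfrac{655}{264} to the basis.

S(h_1,k_5): lcm = u^{2}. S = -\tfrac{1}{3}uv - 5uw - \tfrac{5}{3}u - vw - \tfrac{1}{6}v - \tfrac{35}{6}.
  reduce S modulo (h_1, h_2, h_3, k_4, k_5, k_6, k_7):
  remainder \tfrac{1}{9}v^{2} + \tfrac{35}{18}v + 6w - \tfrac{145}{18} ≠ 0; add k_8 = \tfrac{1}{9}v^{2} + \tfrac{35}{18}v + 6w - \tfrac{145}{18} to the basis.

S(k_4,k_6): lcm = uv^{2}w. S = \tfrac{215}{198}uv^{2} - 6uvw^{2} + \tfrac{60}{11}uvw - \tfrac{4}{9}uv + \tfrac{80}{11}uw - \tfrac{635}{99}u + \tfrac{1}{2}v^{3}w - \tfrac{23}{66}v^{3} + \tfrac{53}{66}v^{2}.
  reduce S modulo (h_1, h_2, h_3, k_4, k_5, k_6, k_7, k_8):
  remainder \tfrac{86}{33}v + \tfrac{516}{11}w^{2} - \tfrac{903}{11}w + \tfrac{1075}{33} ≠ 0; add k_9 = \tfrac{86}{33}v + \tfrac{516}{11}w^{2} - \tfrac{903}{11}w + \tfrac{1075}{33} to the basis.

S(k_6,k_9): lcm = v^{2}w. S = -\tfrac{112}{99}v^{2} - 18vw^{3} + \tfrac{75}{2}vw^{2} - \tfrac{395}{22}vw + \tfrac{4}{9}v - \tfrac{80}{11}w + \tfrac{635}{99}.
  reduce S modulo (h_1, h_2, h_3, k_4, k_5, k_6, k_7, k_8, k_9):
  remainder -72w^{3} + 270w^{2} - 318w + 120 ≠ 0; add k_10 = -72w^{3} + 270w^{2} - 318w + 120 to the basis.

The other S-polynomials (S(h_2,h_3), S(h_2,k_4), S(h_2,k_5), S(h_3,k_5), S(k_4,k_5), S(h_1,k_6), S(h_2,k_6), S(h_3,k_6), S(k_5,k_6), S(h_1,k_7), S(h_2,k_7), S(h_3,k_7), S(k_4,k_7), S(k_5,k_7), S(k_6,k_7), S(h_1,k_8), S(h_2,k_8), S(h_3,k_8), S(k_4,k_8), S(k_5,k_8), S(k_6,k_8), S(k_7,k_8), S(h_1,k_9), S(h_2,k_9), S(h_3,k_9), S(k_4,k_9), S(k_5,k_9), S(k_7,k_9), S(k_8,k_9), S(h_1,k_10), S(h_2,k_10), S(h_3,k_10), S(k_4,k_10), S(k_5,k_10), S(k_6,k_10), S(k_7,k_10), S(k_8,k_10), S(k_9,k_10)) all reduce to 0 modulo the current basis, so we have a Gröbner basis.
Inter-reduce: drop elements whose leading term is divisible by another's, tail-reduce, and make monic.
Reduced Gröbner basis: {u - 6w^{2} + \tfrac{21}{2}w - \tfrac{7}{2}, v + 18w^{2} - \tfrac{63}{2}w + \tfrac{25}{2}, w^{3} - \tfrac{15}{4}w^{2} + \tfrac{53}{12}w - \tfrac{5}{3}}.

The two bases agree; hence the ideals are identical.

Yes, the ideals are equal.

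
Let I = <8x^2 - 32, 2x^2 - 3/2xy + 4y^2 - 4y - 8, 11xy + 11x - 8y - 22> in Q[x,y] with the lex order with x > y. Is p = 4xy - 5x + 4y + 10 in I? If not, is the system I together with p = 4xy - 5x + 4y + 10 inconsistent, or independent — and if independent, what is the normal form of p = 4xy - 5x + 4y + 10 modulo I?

First compute the reduced Gröbner basis of I by Buchberger's algorithm.
f_1 = 8x^2 - 32, LT = x^2.
f_2 = 2x^2 - 3/2xy + 4y^2 - 4y - 8, LT = x^2.
f_3 = 11xy + 11x - 8y - 22, LT = xy.

S(f_1,f_2): lcm = x^2. S = 3/4xy - 2y^2 + 2y.
  leading term xy: subtract (3/44)·f_3 from 3/4xy - 2y^2 + 2y → -3/4x - 2y^2 + 28/11y + 3/2
  leading term x: no divisor's leading term divides it; move -3/4x to the remainder.
  leading term y^2: no divisor's leading term divides it; move -2y^2 to the remainder.
  leading term y: no divisor's leading term divides it; move 28/11y to the remainder.
  leading term 1: no divisor's leading term divides it; move 3/2 to the remainder.
  remainder -3/4x - 2y^2 + 28/11y + 3/2 ≠ 0; add h_4 = -3/4x - 2y^2 + 28/11y + 3/2 to the basis.

S(f_1,f_3): lcm = x^2y. S = -x^2 + 8/11xy + 2x - 4y.
  leading term x^2: subtract (-1/8)·f_1 from -x^2 + 8/11xy + 2x - 4y → 8/11xy + 2x - 4y - 4
  leading term xy: subtract (8/121)·f_3 from 8/11xy + 2x - 4y - 4 → 14/11x - 420/121y - 28/11
  leading term x: subtract (-56/33)·h_4 from 14/11x - 420/121y - 28/11 → -112/33y^2 + 28/33y
  leading term y^2: no divisor's leading term divides it; move -112/33y^2 to the remainder.
  leading term y: no divisor's leading term divides it; move 28/33y to the remainder.
  remainder -112/33y^2 + 28/33y ≠ 0; add h_5 = -112/33y^2 + 28/33y to the basis.

S(f_2,f_3): lcm = x^2y. S = -x^2 - 3/4xy^2 + 8/11xy + 2x + 2y^3 - 2y^2 - 4y.
  leading term x^2: subtract (-1/8)·f_1 from -x^2 - 3/4xy^2 + 8/11xy + 2x + 2y^3 - 2y^2 - 4y → -3/4xy^2 + 8/11xy + 2x + 2y^3 - 2y^2 - 4y - 4
  leading term xy^2: subtract (-3/44y)·f_3 from -3/4xy^2 + 8/11xy + 2x + 2y^3 - 2y^2 - 4y - 4 → 65/44xy + 2x + 2y^3 - 28/11y^2 - 11/2y - 4
  leading term xy: subtract (65/484)·f_3 from 65/44xy + 2x + 2y^3 - 28/11y^2 - 11/2y - 4 → 23/44x + 2y^3 - 28/11y^2 - 1071/242y - 23/22
  leading term x: subtract (-23/33)·h_4 from 23/44x + 2y^3 - 28/11y^2 - 1071/242y - 23/22 → 2y^3 - 130/33y^2 - 175/66y
  leading term y^3: subtract (-33/56y)·h_5 from 2y^3 - 130/33y^2 - 175/66y → -227/66y^2 - 175/66y
  leading term y^2: subtract (227/224)·h_5 from -227/66y^2 - 175/66y → -309/88y
  leading term y: no divisor's leading term divides it; move -309/88y to the remainder.
  remainder -309/88y ≠ 0; add h_6 = -309/88y to the basis.

S(f_1,h_4): lcm = x^2. S = -8/3xy^2 + 112/33xy + 2x - 4.
  leading term xy^2: subtract (-8/33y)·f_3 from -8/3xy^2 + 112/33xy + 2x - 4 → 200/33xy + 2x - 64/33y^2 - 16/3y - 4
  leading term xy: subtract (200/363)·f_3 from 200/33xy + 2x - 64/33y^2 - 16/3y - 4 → -134/33x - 64/33y^2 - 112/121y + 268/33
  leading term x: subtract (536/99)·h_4 from -134/33x - 64/33y^2 - 112/121y + 268/33 → 80/9y^2 - 1456/99y
  leading term y^2: subtract (-55/21)·h_5 from 80/9y^2 - 1456/99y → -412/33y
  leading term y: subtract (32/9)·h_6 from -412/33y → 0
  remainder 0.

S(f_2,h_4): lcm = x^2. S = -8/3xy^2 + 349/132xy + 2x + 2y^2 - 2y - 4.
  leading term xy^2: subtract (-8/33y)·f_3 from -8/3xy^2 + 349/132xy + 2x + 2y^2 - 2y - 4 → 701/132xy + 2x + 2/33y^2 - 22/3y - 4
  leading term xy: subtract (701/1452)·f_3 from 701/132xy + 2x + 2/33y^2 - 22/3y - 4 → -437/132x + 2/33y^2 - 420/121y + 437/66
  leading term x: subtract (437/99)·h_4 from -437/132x + 2/33y^2 - 420/121y + 437/66 → 80/9y^2 - 1456/99y
  leading term y^2: subtract (-55/21)·h_5 from 80/9y^2 - 1456/99y → -412/33y
  leading term y: subtract (32/9)·h_6 from -412/33y → 0
  remainder 0.

S(f_3,h_4): lcm = xy. S = x - 8/3y^3 + 112/33y^2 + 14/11y - 2.
  leading term x: subtract (-4/3)·h_4 from x - 8/3y^3 + 112/33y^2 + 14/11y - 2 → -8/3y^3 + 8/11y^2 + 14/3y
  leading term y^3: subtract (11/14y)·h_5 from -8/3y^3 + 8/11y^2 + 14/3y → 2/33y^2 + 14/3y
  leading term y^2: subtract (-1/56)·h_5 from 2/33y^2 + 14/3y → 103/22y
  leading term y: subtract (-4/3)·h_6 from 103/22y → 0
  remainder 0.

S(f_1,h_5): leading monomials are coprime, so the S-polynomial reduces to 0 (Buchberger's first criterion).
S(f_2,h_5): leading monomials are coprime, so the S-polynomial reduces to 0 (Buchberger's first criterion).
S(f_3,h_5): lcm = xy^2. S = 5/4xy - 8/11y^2 - 2y.
  leading term xy: subtract (5/44)·f_3 from 5/4xy - 8/11y^2 - 2y → -5/4x - 8/11y^2 - 12/11y + 5/2
  leading term x: subtract (5/3)·h_4 from -5/4x - 8/11y^2 - 12/11y + 5/2 → 86/33y^2 - 16/3y
  leading term y^2: subtract (-43/56)·h_5 from 86/33y^2 - 16/3y → -103/22y
  leading term y: subtract (4/3)·h_6 from -103/22y → 0
  remainder 0.

S(h_4,h_5): leading monomials are coprime, so the S-polynomial reduces to 0 (Buchberger's first criterion).
S(f_1,h_6): leading monomials are coprime, so the S-polynomial reduces to 0 (Buchberger's first criterion).
S(f_2,h_6): leading monomials are coprime, so the S-polynomial reduces to 0 (Buchberger's first criterion).
S(f_3,h_6): lcm = xy. S = x - 8/11y - 2.
  leading term x: subtract (-4/3)·h_4 from x - 8/11y - 2 → -8/3y^2 + 8/3y
  leading term y^2: subtract (11/14)·h_5 from -8/3y^2 + 8/3y → 2y
  leading term y: subtract (-176/309)·h_6 from 2y → 0
  remainder 0.

S(h_4,h_6): leading monomials are coprime, so the S-polynomial reduces to 0 (Buchberger's first criterion).
S(h_5,h_6): lcm = y^2. S = -1/4y.
  leading term y: subtract (22/309)·h_6 from -1/4y → 0
  remainder 0.

Every S-polynomial of the final basis reduces to 0, so we have a Gröbner basis.
Inter-reduce: drop elements whose leading term is divisible by another's, tail-reduce, and make monic.
Reduced Gröbner basis: {x - 2, y}.
Label its elements g_1 = x - 2, g_2 = y.

Reduce p = 4xy - 5x + 4y + 10 modulo G:
  leading term xy: subtract (4y)·g_1 from 4xy - 5x + 4y + 10 → -5x + 12y + 10
  leading term x: subtract (-5)·g_1 from -5x + 12y + 10 → 12y
  leading term y: subtract (12)·g_2 from 12y → 0
  normal form = 0.
Since the normal form is 0, p ∈ I.

4xy - 5x + 4y + 10 lies in I (it reduces to 0).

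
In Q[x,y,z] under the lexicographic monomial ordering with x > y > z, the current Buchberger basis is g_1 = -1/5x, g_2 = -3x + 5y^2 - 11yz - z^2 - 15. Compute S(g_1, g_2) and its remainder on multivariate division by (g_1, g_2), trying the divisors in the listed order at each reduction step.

lcm(LM(g_1), LM(g_2)) = x.
S = (lcm/LT(g_1))·g_1 − (lcm/LT(g_2))·g_2 = 5/3y^2 - 11/3yz - 1/3z^2 - 5.
Reduce S modulo (g_1, g_2) in that order:
  leading term y^2: no divisor's leading term divides it; move 5/3y^2 to the remainder.
  leading term yz: no divisor's leading term divides it; move -11/3yz to the remainder.
  leading term z^2: no divisor's leading term divides it; move -1/3z^2 to the remainder.
  leading term 1: no divisor's leading term divides it; move -5 to the remainder.
The remainder 5/3y^2 - 11/3yz - 1/3z^2 - 5 is nonzero, so it would be added as the next basis element.

S(g_1, g_2) = 5/3y^2 - 11/3yz - 1/3z^2 - 5; remainder on division = 5/3y^2 - 11/3yz - 1/3z^2 - 5.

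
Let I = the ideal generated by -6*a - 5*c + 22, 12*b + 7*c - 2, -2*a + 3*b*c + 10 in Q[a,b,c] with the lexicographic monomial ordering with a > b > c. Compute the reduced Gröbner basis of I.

G = {a + 5/6*c - 11/3, b + 7/12*c - 1/6, c**2 - 26/21*c - 32/21}

f_1 = -6*a - 5*c + 22, LT = a.
f_2 = 12*b + 7*c - 2, LT = b.
f_3 = -2*a + 3*b*c + 10, LT = a.

S(f_1,f_3): lcm = a. S = 3/2*b*c + 5/6*c + 4/3.
  leading term b*c: subtract (1/8*c)·f_2 from 3/2*b*c + 5/6*c + 4/3 → -7/8*c**2 + 13/12*c + 4/3
  leading term c**2: no divisor's leading term divides it; move -7/8*c**2 to the remainder.
  leading term c: no divisor's leading term divides it; move 13/12*c to the remainder.
  leading term 1: no divisor's leading term divides it; move 4/3 to the remainder.
  remainder -7/8*c**2 + 13/12*c + 4/3 ≠ 0; add g_4 = -7/8*c**2 + 13/12*c + 4/3 to the basis.

The other S-polynomials (S(f_1,f_2), S(f_2,f_3), S(f_1,g_4), S(f_2,g_4), S(f_3,g_4)) all reduce to 0 modulo the current basis, so we have a Gröbner basis.
Inter-reduce: drop elements whose leading term is divisible by another's, tail-reduce, and make monic.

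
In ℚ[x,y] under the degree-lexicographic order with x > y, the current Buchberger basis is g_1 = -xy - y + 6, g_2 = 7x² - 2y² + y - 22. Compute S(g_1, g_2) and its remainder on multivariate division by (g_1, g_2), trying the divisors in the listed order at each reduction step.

lcm(LM(g_1), LM(g_2)) = x²y.
S = (lcm/LT(g_1))·g_1 − (lcm/LT(g_2))·g_2 = 2/7y³ + xy - 1/7y² - 6x + 22/7y.
Reduce S modulo (g_1, g_2) in that order:
  leading term y³: no divisor's leading term divides it; move 2/7y³ to the remainder.
  leading term xy: subtract (-1)·g_1 from xy - 1/7y² - 6x + 22/7y → -1/7y² - 6x + 15/7y + 6
  leading term y²: no divisor's leading term divides it; move -1/7y² to the remainder.
  leading term x: no divisor's leading term divides it; move -6x to the remainder.
  leading term y: no divisor's leading term divides it; move 15/7y to the remainder.
  leading term 1: no divisor's leading term divides it; move 6 to the remainder.
The remainder 2/7y³ - 1/7y² - 6x + 15/7y + 6 is nonzero, so it would be added as the next basis element.

S(g_1, g_2) = 2/7y³ + xy - 1/7y² - 6x + 22/7y; remainder on division = 2/7y³ - 1/7y² - 6x + 15/7y + 6.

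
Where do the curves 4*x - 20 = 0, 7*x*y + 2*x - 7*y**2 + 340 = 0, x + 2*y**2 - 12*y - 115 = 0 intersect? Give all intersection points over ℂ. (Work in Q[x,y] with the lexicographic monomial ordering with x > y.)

Compute a lex Gröbner basis by Buchberger's algorithm.
f_1 = 4*x - 20, LT = x.
f_2 = 7*x*y + 2*x - 7*y**2 + 340, LT = x*y.
f_3 = x + 2*y**2 - 12*y - 115, LT = x.

S(f_1,f_2): lcm = x*y. S = -2/7*x + y**2 - 5*y - 340/7.
  reduce S modulo (f_1, f_2, f_3):
  remainder y**2 - 5*y - 50 ≠ 0; add h_4 = y**2 - 5*y - 50 to the basis.

S(f_1,f_3): lcm = x. S = -2*y**2 + 12*y + 110.
  reduce S modulo (f_1, f_2, f_3, h_4):
  remainder 2*y + 10 ≠ 0; add h_5 = 2*y + 10 to the basis.

The other S-polynomials (S(f_2,f_3), S(f_1,h_4), S(f_2,h_4), S(f_3,h_4), S(f_1,h_5), S(f_2,h_5), S(f_3,h_5), S(h_4,h_5)) all reduce to 0 modulo the current basis, so we have a Gröbner basis.
Inter-reduce: drop elements whose leading term is divisible by another's, tail-reduce, and make monic.
Reduced Gröbner basis: {x - 5, y + 5}.

Elimination: the polynomial y + 5 lies in the elimination ideal for y, so y ∈ {-5}. For each such y, the remaining basis elements (now univariate) give the rest of the solution.
  y = -5: the earlier basis element becomes x - 5 = 0, giving x = 5 — point (5, -5).
This is the nonlinear analogue of row-reducing a linear system.

{(5, -5)}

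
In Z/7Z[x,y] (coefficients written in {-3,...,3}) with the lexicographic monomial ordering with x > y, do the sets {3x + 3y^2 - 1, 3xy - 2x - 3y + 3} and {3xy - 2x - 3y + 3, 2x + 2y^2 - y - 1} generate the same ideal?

No, the ideals differ.

Equality of ideals is decidable: compute both reduced Gröbner bases (unique for the ordering) and check whether they agree.
Buchberger on the first generating set:
f_1 = 3x + 3y^2 - 1, LT = x.
f_2 = 3xy - 2x - 3y + 3, LT = xy.

S(f_1,f_2): lcm = xy. S = 3x + y^3 + 3y - 1.
  reduce S modulo (f_1, f_2):
  remainder y^3 - 3y^2 + 3y ≠ 0; add g_3 = y^3 - 3y^2 + 3y to the basis.

The other S-polynomials (S(f_1,g_3), S(f_2,g_3)) all reduce to 0 modulo the current basis, so we have a Gröbner basis.
Inter-reduce: drop elements whose leading term is divisible by another's, tail-reduce, and make monic.
Reduced Gröbner basis: {x + y^2 + 2, y^3 - 3y^2 + 3y}.

Buchberger on the second generating set:
h_1 = 3xy - 2x - 3y + 3, LT = xy.
h_2 = 2x + 2y^2 - y - 1, LT = x.

S(h_1,h_2): lcm = xy. S = -3x - y^3 - 3y^2 + 3y + 1.
  reduce S modulo (h_1, h_2):
  remainder -y^3 - 2y + 3 ≠ 0; add k_3 = -y^3 - 2y + 3 to the basis.

The other S-polynomials (S(h_1,k_3), S(h_2,k_3)) all reduce to 0 modulo the current basis, so we have a Gröbner basis.
Inter-reduce: drop elements whose leading term is divisible by another's, tail-reduce, and make monic.
Reduced Gröbner basis: {x + y^2 + 3y + 3, y^3 + 2y - 3}.

Since the reduced bases disagree, the two ideals are not the same.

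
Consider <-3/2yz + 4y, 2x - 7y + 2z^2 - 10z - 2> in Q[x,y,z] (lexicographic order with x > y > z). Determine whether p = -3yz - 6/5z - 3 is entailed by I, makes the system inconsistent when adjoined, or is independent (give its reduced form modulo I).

-3yz - 6/5z - 3 is independent of I; its normal form modulo I is -8y - 6/5z - 3.

First compute the reduced Gröbner basis of I by Buchberger's algorithm.
f_1 = -3/2yz + 4y, LT = yz.
f_2 = 2x - 7y + 2z^2 - 10z - 2, LT = x.

The S-polynomials (S(f_1,f_2)) all reduce to 0 modulo the current basis, so we have a Gröbner basis.
Inter-reduce: drop elements whose leading term is divisible by another's, tail-reduce, and make monic.
Reduced Gröbner basis: {x - 7/2y + z^2 - 5z - 1, yz - 8/3y}.
Label its elements g_1 = x - 7/2y + z^2 - 5z - 1, g_2 = yz - 8/3y.

Reduce p = -3yz - 6/5z - 3 modulo G:
  leading term yz: subtract (-3)·g_2 from -3yz - 6/5z - 3 → -8y - 6/5z - 3
  leading term y: no divisor's leading term divides it; move -8y to the remainder.
  leading term z: no divisor's leading term divides it; move -6/5z to the remainder.
  leading term 1: no divisor's leading term divides it; move -3 to the remainder.
  normal form = -8y - 6/5z - 3.
The normal form is nonzero, so p ∉ I. Since p minus its normal form lies in I, I + (p) = I + (r) where r = -8y - 6/5z - 3; decide whether this ideal is the whole ring.
Run Buchberger on G together with r (pairs among the g_i already reduce to 0 since G is a Gröbner basis):
g_1 = x - 7/2y + z^2 - 5z - 1, LT = x.
g_2 = yz - 8/3y, LT = yz.
r = -8y - 6/5z - 3, LT = y.

S(g_2,r): lcm = yz. S = -8/3y - 3/20z^2 - 3/8z.
  leading term y: subtract (1/3)·r from -8/3y - 3/20z^2 - 3/8z → -3/20z^2 + 1/40z + 1
  leading term z^2: no divisor's leading term divides it; move -3/20z^2 to the remainder.
  leading term z: no divisor's leading term divides it; move 1/40z to the remainder.
  leading term 1: no divisor's leading term divides it; move 1 to the remainder.
  remainder -3/20z^2 + 1/40z + 1 ≠ 0; add m_4 = -3/20z^2 + 1/40z + 1 to the basis.

The other S-polynomials (S(g_1,g_2), S(g_1,r), S(g_1,m_4), S(g_2,m_4), S(r,m_4)) all reduce to 0 modulo the current basis, so we have a Gröbner basis.
Inter-reduce: drop elements whose leading term is divisible by another's, tail-reduce, and make monic.
Reduced Gröbner basis: {x - 517/120z + 335/48, y + 3/20z + 3/8, z^2 - 1/6z - 20/3}.
The reduced Gröbner basis of I + (p) is {x - 517/120z + 335/48, y + 3/20z + 3/8, z^2 - 1/6z - 20/3} ≠ {1}, a proper ideal, so the enlarged system stays consistent: p is independent of I, with normal form -8y - 6/5z - 3.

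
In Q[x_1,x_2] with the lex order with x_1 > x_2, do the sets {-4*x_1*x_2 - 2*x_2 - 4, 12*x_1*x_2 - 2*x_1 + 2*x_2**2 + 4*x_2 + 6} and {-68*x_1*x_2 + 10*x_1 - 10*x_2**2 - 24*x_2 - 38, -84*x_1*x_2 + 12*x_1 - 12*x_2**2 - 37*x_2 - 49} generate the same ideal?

No, the ideals differ.

For a fixed monomial order, each ideal has a unique reduced Gröbner basis; comparing bases decides equality.
Buchberger on the first generating set:
f_1 = -4*x_1*x_2 - 2*x_2 - 4, LT = x_1*x_2.
f_2 = 12*x_1*x_2 - 2*x_1 + 2*x_2**2 + 4*x_2 + 6, LT = x_1*x_2.

S(f_1,f_2): lcm = x_1*x_2. S = 1/6*x_1 - 1/6*x_2**2 + 1/6*x_2 + 1/2.
  reduce S modulo (f_1, f_2):
  remainder 1/6*x_1 - 1/6*x_2**2 + 1/6*x_2 + 1/2 ≠ 0; add g_3 = 1/6*x_1 - 1/6*x_2**2 + 1/6*x_2 + 1/2 to the basis.

S(f_1,g_3): lcm = x_1*x_2. S = x_2**3 - x_2**2 - 5/2*x_2 + 1.
  reduce S modulo (f_1, f_2, g_3):
  remainder x_2**3 - x_2**2 - 5/2*x_2 + 1 ≠ 0; add g_4 = x_2**3 - x_2**2 - 5/2*x_2 + 1 to the basis.

The other S-polynomials (S(f_2,g_3), S(f_1,g_4), S(f_2,g_4), S(g_3,g_4)) all reduce to 0 modulo the current basis, so we have a Gröbner basis.
Inter-reduce: drop elements whose leading term is divisible by another's, tail-reduce, and make monic.
Reduced Gröbner basis: {x_1 - x_2**2 + x_2 + 3, x_2**3 - x_2**2 - 5/2*x_2 + 1}.

Buchberger on the second generating set:
h_1 = -68*x_1*x_2 + 10*x_1 - 10*x_2**2 - 24*x_2 - 38, LT = x_1*x_2.
h_2 = -84*x_1*x_2 + 12*x_1 - 12*x_2**2 - 37*x_2 - 49, LT = x_1*x_2.

S(h_1,h_2): lcm = x_1*x_2. S = -1/238*x_1 + 1/238*x_2**2 - 125/1428*x_2 - 5/204.
  reduce S modulo (h_1, h_2):
  remainder -1/238*x_1 + 1/238*x_2**2 - 125/1428*x_2 - 5/204 ≠ 0; add k_3 = -1/238*x_1 + 1/238*x_2**2 - 125/1428*x_2 - 5/204 to the basis.

S(h_1,k_3): lcm = x_1*x_2. S = -5/34*x_1 + x_2**3 - 1055/51*x_2**2 - 559/102*x_2 + 19/34.
  reduce S modulo (h_1, h_2, k_3):
  remainder x_2**3 - 125/6*x_2**2 - 29/12*x_2 + 17/12 ≠ 0; add k_4 = x_2**3 - 125/6*x_2**2 - 29/12*x_2 + 17/12 to the basis.

The other S-polynomials (S(h_2,k_3), S(h_1,k_4), S(h_2,k_4), S(k_3,k_4)) all reduce to 0 modulo the current basis, so we have a Gröbner basis.
Inter-reduce: drop elements whose leading term is divisible by another's, tail-reduce, and make monic.
Reduced Gröbner basis: {x_1 - x_2**2 + 125/6*x_2 + 35/6, x_2**3 - 125/6*x_2**2 - 29/12*x_2 + 17/12}.

These differ, so the ideals are not equal.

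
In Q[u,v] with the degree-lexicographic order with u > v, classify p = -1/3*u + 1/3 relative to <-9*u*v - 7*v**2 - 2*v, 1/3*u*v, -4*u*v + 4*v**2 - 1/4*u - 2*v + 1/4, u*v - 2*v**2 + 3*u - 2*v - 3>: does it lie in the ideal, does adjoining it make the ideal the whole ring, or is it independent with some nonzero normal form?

-1/3*u + 1/3 lies in I (it reduces to 0).

First compute the reduced Gröbner basis of I by Buchberger's algorithm.
f_1 = -9*u*v - 7*v**2 - 2*v, LT = u*v.
f_2 = 1/3*u*v, LT = u*v.
f_3 = -4*u*v + 4*v**2 - 1/4*u - 2*v + 1/4, LT = u*v.
f_4 = u*v - 2*v**2 + 3*u - 2*v - 3, LT = u*v.

S(f_1,f_2): lcm = u*v. S = 7/9*v**2 + 2/9*v.
  reduce S modulo (f_1, f_2, f_3, f_4):
  remainder 7/9*v**2 + 2/9*v ≠ 0; add h_5 = 7/9*v**2 + 2/9*v to the basis.

S(f_1,f_3): lcm = u*v. S = 16/9*v**2 - 1/16*u - 5/18*v + 1/16.
  reduce S modulo (f_1, f_2, f_3, f_4, h_5):
  remainder -1/16*u - 11/14*v + 1/16 ≠ 0; add h_6 = -1/16*u - 11/14*v + 1/16 to the basis.

S(f_1,f_4): lcm = u*v. S = 25/9*v**2 - 3*u + 20/9*v + 3.
  reduce S modulo (f_1, f_2, f_3, f_4, h_5, h_6):
  remainder 274/7*v ≠ 0; add h_7 = 274/7*v to the basis.

The other S-polynomials (S(f_2,f_3), S(f_2,f_4), S(f_3,f_4), S(f_1,h_5), S(f_2,h_5), S(f_3,h_5), S(f_4,h_5), S(f_1,h_6), S(f_2,h_6), S(f_3,h_6), S(f_4,h_6), S(h_5,h_6), S(f_1,h_7), S(f_2,h_7), S(f_3,h_7), S(f_4,h_7), S(h_5,h_7), S(h_6,h_7)) all reduce to 0 modulo the current basis, so we have a Gröbner basis.
Inter-reduce: drop elements whose leading term is divisible by another's, tail-reduce, and make monic.
Reduced Gröbner basis: {u - 1, v}.
Label its elements g_1 = u - 1, g_2 = v.

Reduce p = -1/3*u + 1/3 modulo G:
  leading term u: subtract (-1/3)·g_1 from -1/3*u + 1/3 → 0
  normal form = 0.
Since the normal form is 0, p ∈ I.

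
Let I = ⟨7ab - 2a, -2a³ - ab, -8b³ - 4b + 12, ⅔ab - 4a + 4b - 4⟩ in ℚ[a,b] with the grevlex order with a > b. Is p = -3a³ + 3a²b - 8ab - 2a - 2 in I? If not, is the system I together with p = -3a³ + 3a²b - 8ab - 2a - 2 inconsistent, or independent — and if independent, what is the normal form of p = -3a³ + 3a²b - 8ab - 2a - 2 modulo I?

First compute the reduced Gröbner basis of I by Buchberger's algorithm.
f_1 = 7ab - 2a, LT = ab.
f_2 = -2a³ - ab, LT = a³.
f_3 = -8b³ - 4b + 12, LT = b³.
f_4 = ⅔ab - 4a + 4b - 4, LT = ab.

S(f_1,f_3): lcm = ab³. S = -2/7ab² - ½ab + 3/2a.
  leading term ab²: subtract (-2/49b)·f_1 from -2/7ab² - ½ab + 3/2a → -57/98ab + 3/2a
  leading term ab: subtract (-57/686)·f_1 from -57/98ab + 3/2a → 915/686a
  leading term a: no divisor's leading term divides it; move 915/686a to the remainder.
  remainder 915/686a ≠ 0; add h_5 = 915/686a to the basis.

S(f_1,f_4): lcm = ab. S = 40/7a - 6b + 6.
  leading term a: subtract (784/183)·h_5 from 40/7a - 6b + 6 → -6b + 6
  leading term b: no divisor's leading term divides it; move -6b to the remainder.
  leading term 1: no divisor's leading term divides it; move 6 to the remainder.
  remainder -6b + 6 ≠ 0; add h_6 = -6b + 6 to the basis.

The other S-polynomials (S(f_1,f_2), S(f_2,f_3), S(f_2,f_4), S(f_3,f_4), S(f_1,h_5), S(f_2,h_5), S(f_3,h_5), S(f_4,h_5), S(f_1,h_6), S(f_2,h_6), S(f_3,h_6), S(f_4,h_6), S(h_5,h_6)) all reduce to 0 modulo the current basis, so we have a Gröbner basis.
Inter-reduce: drop elements whose leading term is divisible by another's, tail-reduce, and make monic.
Reduced Gröbner basis: {a, b - 1}.
Label its elements g_1 = a, g_2 = b - 1.

Reduce p = -3a³ + 3a²b - 8ab - 2a - 2 modulo G:
  leading term a³: subtract (-3a²)·g_1 from -3a³ + 3a²b - 8ab - 2a - 2 → 3a²b - 8ab - 2a - 2
  leading term a²b: subtract (3ab)·g_1 from 3a²b - 8ab - 2a - 2 → -8ab - 2a - 2
  leading term ab: subtract (-8b)·g_1 from -8ab - 2a - 2 → -2a - 2
  leading term a: subtract (-2)·g_1 from -2a - 2 → -2
  leading term 1: no divisor's leading term divides it; move -2 to the remainder.
  normal form = -2.
The normal form is nonzero, so p ∉ I. Since p minus its normal form lies in I, I + (p) = I + (r) where r = -2; decide whether this ideal is the whole ring.
Here r = -2 is a nonzero constant, hence a unit: 1 ∈ I + (p), the Gröbner basis of I + (p) is {1}, and the enlarged system has no common solution — adjoining p is inconsistent.

Adjoining -3a³ + 3a²b - 8ab - 2a - 2 makes the ideal the whole ring: the system is inconsistent.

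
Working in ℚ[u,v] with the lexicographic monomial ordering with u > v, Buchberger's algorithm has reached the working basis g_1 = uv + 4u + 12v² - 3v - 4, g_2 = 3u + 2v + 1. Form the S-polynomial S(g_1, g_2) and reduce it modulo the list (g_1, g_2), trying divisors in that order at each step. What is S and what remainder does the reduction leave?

S(g_1, g_2) = 4u + 34/3v² - 10/3v - 4; remainder on division = 34/3v² - 6v - 16/3.

lcm(LM(g_1), LM(g_2)) = uv.
S = (lcm/LT(g_1))·g_1 − (lcm/LT(g_2))·g_2 = 4u + 34/3v² - 10/3v - 4.
Reduce S modulo (g_1, g_2) in that order:
  leading term u: subtract (4/3)·g_2 from 4u + 34/3v² - 10/3v - 4 → 34/3v² - 6v - 16/3
  leading term v²: no divisor's leading term divides it; move 34/3v² to the remainder.
  leading term v: no divisor's leading term divides it; move -6v to the remainder.
  leading term 1: no divisor's leading term divides it; move -16/3 to the remainder.
The remainder 34/3v² - 6v - 16/3 is nonzero, so it would be added as the next basis element.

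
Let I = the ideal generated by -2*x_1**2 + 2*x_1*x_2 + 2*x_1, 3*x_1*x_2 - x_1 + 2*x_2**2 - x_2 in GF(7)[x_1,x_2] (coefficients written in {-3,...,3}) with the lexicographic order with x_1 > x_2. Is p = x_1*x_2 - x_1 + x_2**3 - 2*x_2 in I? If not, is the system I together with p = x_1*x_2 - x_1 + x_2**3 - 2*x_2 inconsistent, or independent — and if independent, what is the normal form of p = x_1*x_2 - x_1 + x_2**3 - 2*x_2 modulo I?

First compute the reduced Gröbner basis of I by Buchberger's algorithm.
f_1 = -2*x_1**2 + 2*x_1*x_2 + 2*x_1, LT = x_1**2.
f_2 = 3*x_1*x_2 - x_1 + 2*x_2**2 - x_2, LT = x_1*x_2.

S(f_1,f_2): lcm = x_1**2*x_2. S = -2*x_1**2 + 3*x_1*x_2**2 - 3*x_1*x_2.
  leading term x_1**2: subtract (1)·f_1 from -2*x_1**2 + 3*x_1*x_2**2 - 3*x_1*x_2 → 3*x_1*x_2**2 + 2*x_1*x_2 - 2*x_1
  leading term x_1*x_2**2: subtract (x_2)·f_2 from 3*x_1*x_2**2 + 2*x_1*x_2 - 2*x_1 → 3*x_1*x_2 - 2*x_1 - 2*x_2**3 + x_2**2
  leading term x_1*x_2: subtract (1)·f_2 from 3*x_1*x_2 - 2*x_1 - 2*x_2**3 + x_2**2 → -x_1 - 2*x_2**3 - x_2**2 + x_2
  leading term x_1: no divisor's leading term divides it; move -x_1 to the remainder.
  leading term x_2**3: no divisor's leading term divides it; move -2*x_2**3 to the remainder.
  leading term x_2**2: no divisor's leading term divides it; move -x_2**2 to the remainder.
  leading term x_2: no divisor's leading term divides it; move x_2 to the remainder.
  remainder -x_1 - 2*x_2**3 - x_2**2 + x_2 ≠ 0; add h_3 = -x_1 - 2*x_2**3 - x_2**2 + x_2 to the basis.

S(f_1,h_3): lcm = x_1**2. S = -2*x_1*x_2**3 - x_1*x_2**2 - x_1.
  leading term x_1*x_2**3: subtract (-3*x_2**2)·f_2 from -2*x_1*x_2**3 - x_1*x_2**2 - x_1 → 3*x_1*x_2**2 - x_1 - x_2**4 - 3*x_2**3
  leading term x_1*x_2**2: subtract (x_2)·f_2 from 3*x_1*x_2**2 - x_1 - x_2**4 - 3*x_2**3 → x_1*x_2 - x_1 - x_2**4 + 2*x_2**3 + x_2**2
  leading term x_1*x_2: subtract (-2)·f_2 from x_1*x_2 - x_1 - x_2**4 + 2*x_2**3 + x_2**2 → -3*x_1 - x_2**4 + 2*x_2**3 - 2*x_2**2 - 2*x_2
  leading term x_1: subtract (3)·h_3 from -3*x_1 - x_2**4 + 2*x_2**3 - 2*x_2**2 - 2*x_2 → -x_2**4 + x_2**3 + x_2**2 + 2*x_2
  leading term x_2**4: no divisor's leading term divides it; move -x_2**4 to the remainder.
  leading term x_2**3: no divisor's leading term divides it; move x_2**3 to the remainder.
  leading term x_2**2: no divisor's leading term divides it; move x_2**2 to the remainder.
  leading term x_2: no divisor's leading term divides it; move 2*x_2 to the remainder.
  remainder -x_2**4 + x_2**3 + x_2**2 + 2*x_2 ≠ 0; add h_4 = -x_2**4 + x_2**3 + x_2**2 + 2*x_2 to the basis.

The other S-polynomials (S(f_2,h_3), S(f_1,h_4), S(f_2,h_4), S(h_3,h_4)) all reduce to 0 modulo the current basis, so we have a Gröbner basis.
Inter-reduce: drop elements whose leading term is divisible by another's, tail-reduce, and make monic.
Reduced Gröbner basis: {x_1 + 2*x_2**3 + x_2**2 - x_2, x_2**4 - x_2**3 - x_2**2 - 2*x_2}.
Label its elements g_1 = x_1 + 2*x_2**3 + x_2**2 - x_2, g_2 = x_2**4 - x_2**3 - x_2**2 - 2*x_2.

Reduce p = x_1*x_2 - x_1 + x_2**3 - 2*x_2 modulo G:
  leading term x_1*x_2: subtract (x_2)·g_1 from x_1*x_2 - x_1 + x_2**3 - 2*x_2 → -x_1 - 2*x_2**4 + x_2**2 - 2*x_2
  leading term x_1: subtract (-1)·g_1 from -x_1 - 2*x_2**4 + x_2**2 - 2*x_2 → -2*x_2**4 + 2*x_2**3 + 2*x_2**2 - 3*x_2
  leading term x_2**4: subtract (-2)·g_2 from -2*x_2**4 + 2*x_2**3 + 2*x_2**2 - 3*x_2 → 0
  normal form = 0.
Since the normal form is 0, p ∈ I.

x_1*x_2 - x_1 + x_2**3 - 2*x_2 lies in I (it reduces to 0).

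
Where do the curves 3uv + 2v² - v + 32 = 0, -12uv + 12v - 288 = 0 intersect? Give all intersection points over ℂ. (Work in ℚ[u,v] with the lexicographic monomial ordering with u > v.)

{(29/5, -5), (-5, 4)}

Compute a lex Gröbner basis by Buchberger's algorithm.
f_1 = 3uv + 2v² - v + 32, LT = uv.
f_2 = -12uv + 12v - 288, LT = uv.

S(f_1,f_2): lcm = uv. S = ⅔v² + ⅔v - 40/3.
  reduce S modulo (f_1, f_2):
  remainder ⅔v² + ⅔v - 40/3 ≠ 0; add h_3 = ⅔v² + ⅔v - 40/3 to the basis.

S(f_1,h_3): lcm = uv². S = -uv + 20u + ⅔v³ - ⅓v² + 32/3v.
  reduce S modulo (f_1, f_2, h_3):
  remainder 20u + 24v + 4 ≠ 0; add h_4 = 20u + 24v + 4 to the basis.

The other S-polynomials (S(f_2,h_3), S(f_1,h_4), S(f_2,h_4), S(h_3,h_4)) all reduce to 0 modulo the current basis, so we have a Gröbner basis.
Inter-reduce: drop elements whose leading term is divisible by another's, tail-reduce, and make monic.
Reduced Gröbner basis: {u + 6/5v + ⅕, v² + v - 20}.

Elimination: the polynomial v² + v - 20 lies in the elimination ideal for v, so v ∈ {-5, 4}. For each such v, the remaining basis elements (now univariate) give the rest of the solution.
  v = -5: the earlier basis element becomes u - 29/5 = 0, giving u = 29/5 — point (29/5, -5).
  v = 4: the earlier basis element becomes u + 5 = 0, giving u = -5 — point (-5, 4).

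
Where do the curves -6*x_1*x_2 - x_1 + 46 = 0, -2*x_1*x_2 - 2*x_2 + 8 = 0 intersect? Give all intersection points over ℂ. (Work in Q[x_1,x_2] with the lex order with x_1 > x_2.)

{(-2, -4), (23, 1/6)}

Compute a lex Gröbner basis by Buchberger's algorithm.
f_1 = -6*x_1*x_2 - x_1 + 46, LT = x_1*x_2.
f_2 = -2*x_1*x_2 - 2*x_2 + 8, LT = x_1*x_2.

S(f_1,f_2): lcm = x_1*x_2. S = 1/6*x_1 - x_2 - 11/3.
  reduce S modulo (f_1, f_2):
  remainder 1/6*x_1 - x_2 - 11/3 ≠ 0; add h_3 = 1/6*x_1 - x_2 - 11/3 to the basis.

S(f_1,h_3): lcm = x_1*x_2. S = 1/6*x_1 + 6*x_2**2 + 22*x_2 - 23/3.
  reduce S modulo (f_1, f_2, h_3):
  remainder 6*x_2**2 + 23*x_2 - 4 ≠ 0; add h_4 = 6*x_2**2 + 23*x_2 - 4 to the basis.

The other S-polynomials (S(f_2,h_3), S(f_1,h_4), S(f_2,h_4), S(h_3,h_4)) all reduce to 0 modulo the current basis, so we have a Gröbner basis.
Inter-reduce: drop elements whose leading term is divisible by another's, tail-reduce, and make monic.
Reduced Gröbner basis: {x_1 - 6*x_2 - 22, x_2**2 + 23/6*x_2 - 2/3}.

A lex Gröbner basis eliminates variables successively. Here x_2**2 + 23/6*x_2 - 2/3 depends only on x_2, with roots {-4, 1/6}; lifting each root through the earlier basis elements recovers the full solutions.
  x_2 = -4: the earlier basis element becomes x_1 + 2 = 0, giving x_1 = -2 — point (-2, -4).
  x_2 = 1/6: the earlier basis element becomes x_1 - 23 = 0, giving x_1 = 23 — point (23, 1/6).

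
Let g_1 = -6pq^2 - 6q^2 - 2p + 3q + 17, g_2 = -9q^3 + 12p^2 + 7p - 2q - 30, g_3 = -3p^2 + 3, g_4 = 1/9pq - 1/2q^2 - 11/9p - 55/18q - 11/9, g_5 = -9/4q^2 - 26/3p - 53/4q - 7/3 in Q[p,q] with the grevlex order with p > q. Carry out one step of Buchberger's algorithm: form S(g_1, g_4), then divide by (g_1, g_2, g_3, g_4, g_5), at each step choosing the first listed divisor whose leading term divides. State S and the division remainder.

S(g_1, g_4) = 9/2q^3 + 11pq + 57/2q^2 + 1/3p + 21/2q - 17/6; remainder on division = -3161/18p - 442/3q + 509/18.

lcm(LM(g_1), LM(g_4)) = pq^2.
S = (lcm/LT(g_1))·g_1 − (lcm/LT(g_4))·g_4 = 9/2q^3 + 11pq + 57/2q^2 + 1/3p + 21/2q - 17/6.
Reduce S modulo (g_1, g_2, g_3, g_4, g_5) in that order:
  leading term q^3: subtract (-1/2)·g_2 from 9/2q^3 + 11pq + 57/2q^2 + 1/3p + 21/2q - 17/6 → 6p^2 + 11pq + 57/2q^2 + 23/6p + 19/2q - 107/6
  leading term p^2: subtract (-2)·g_3 from 6p^2 + 11pq + 57/2q^2 + 23/6p + 19/2q - 107/6 → 11pq + 57/2q^2 + 23/6p + 19/2q - 71/6
  leading term pq: subtract (99)·g_4 from 11pq + 57/2q^2 + 23/6p + 19/2q - 71/6 → 78q^2 + 749/6p + 312q + 655/6
  leading term q^2: subtract (-104/3)·g_5 from 78q^2 + 749/6p + 312q + 655/6 → -3161/18p - 442/3q + 509/18
  leading term p: no divisor's leading term divides it; move -3161/18p to the remainder.
  leading term q: no divisor's leading term divides it; move -442/3q to the remainder.
  leading term 1: no divisor's leading term divides it; move 509/18 to the remainder.
The remainder -3161/18p - 442/3q + 509/18 is nonzero, so it would be added as the next basis element.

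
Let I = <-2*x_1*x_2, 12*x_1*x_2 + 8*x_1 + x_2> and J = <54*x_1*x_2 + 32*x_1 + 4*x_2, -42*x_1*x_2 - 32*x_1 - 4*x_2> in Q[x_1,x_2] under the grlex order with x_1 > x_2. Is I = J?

Yes, the ideals are equal.

Since reduced Gröbner bases are canonical representatives of ideals under a given ordering, it suffices to compute and compare them.
Buchberger on the first generating set:
f_1 = -2*x_1*x_2, LT = x_1*x_2.
f_2 = 12*x_1*x_2 + 8*x_1 + x_2, LT = x_1*x_2.

S(f_1,f_2): lcm = x_1*x_2. S = -2/3*x_1 - 1/12*x_2.
  reduce S modulo (f_1, f_2):
  remainder -2/3*x_1 - 1/12*x_2 ≠ 0; add g_3 = -2/3*x_1 - 1/12*x_2 to the basis.

S(f_1,g_3): lcm = x_1*x_2. S = -1/8*x_2**2.
  reduce S modulo (f_1, f_2, g_3):
  remainder -1/8*x_2**2 ≠ 0; add g_4 = -1/8*x_2**2 to the basis.

The other S-polynomials (S(f_2,g_3), S(f_1,g_4), S(f_2,g_4), S(g_3,g_4)) all reduce to 0 modulo the current basis, so we have a Gröbner basis.
Inter-reduce: drop elements whose leading term is divisible by another's, tail-reduce, and make monic.
Reduced Gröbner basis: {x_2**2, x_1 + 1/8*x_2}.

Buchberger on the second generating set:
h_1 = 54*x_1*x_2 + 32*x_1 + 4*x_2, LT = x_1*x_2.
h_2 = -42*x_1*x_2 - 32*x_1 - 4*x_2, LT = x_1*x_2.

S(h_1,h_2): lcm = x_1*x_2. S = -32/189*x_1 - 4/189*x_2.
  reduce S modulo (h_1, h_2):
  remainder -32/189*x_1 - 4/189*x_2 ≠ 0; add k_3 = -32/189*x_1 - 4/189*x_2 to the basis.

S(h_1,k_3): lcm = x_1*x_2. S = -1/8*x_2**2 + 16/27*x_1 + 2/27*x_2.
  reduce S modulo (h_1, h_2, k_3):
  remainder -1/8*x_2**2 ≠ 0; add k_4 = -1/8*x_2**2 to the basis.

The other S-polynomials (S(h_2,k_3), S(h_1,k_4), S(h_2,k_4), S(k_3,k_4)) all reduce to 0 modulo the current basis, so we have a Gröbner basis.
Inter-reduce: drop elements whose leading term is divisible by another's, tail-reduce, and make monic.
Reduced Gröbner basis: {x_2**2, x_1 + 1/8*x_2}.

These coincide, so the ideals are equal.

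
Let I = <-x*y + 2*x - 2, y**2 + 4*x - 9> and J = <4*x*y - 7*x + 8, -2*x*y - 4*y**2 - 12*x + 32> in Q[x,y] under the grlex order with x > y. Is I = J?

No, the ideals differ.

Two ideals are equal iff their reduced Gröbner bases coincide (the reduced basis is unique for a fixed ordering).
Buchberger on the first generating set:
f_1 = -x*y + 2*x - 2, LT = x*y.
f_2 = y**2 + 4*x - 9, LT = y**2.

S(f_1,f_2): lcm = x*y**2. S = -4*x**2 - 2*x*y + 9*x + 2*y.
  leading term x**2: no divisor's leading term divides it; move -4*x**2 to the remainder.
  leading term x*y: subtract (2)·f_1 from -2*x*y + 9*x + 2*y → 5*x + 2*y + 4
  leading term x: no divisor's leading term divides it; move 5*x to the remainder.
  leading term y: no divisor's leading term divides it; move 2*y to the remainder.
  leading term 1: no divisor's leading term divides it; move 4 to the remainder.
  remainder -4*x**2 + 5*x + 2*y + 4 ≠ 0; add g_3 = -4*x**2 + 5*x + 2*y + 4 to the basis.

S(f_1,g_3): lcm = x**2*y. S = -2*x**2 + 5/4*x*y + 1/2*y**2 + 2*x + y.
  leading term x**2: subtract (1/2)·g_3 from -2*x**2 + 5/4*x*y + 1/2*y**2 + 2*x + y → 5/4*x*y + 1/2*y**2 - 1/2*x - 2
  leading term x*y: subtract (-5/4)·f_1 from 5/4*x*y + 1/2*y**2 - 1/2*x - 2 → 1/2*y**2 + 2*x - 9/2
  leading term y**2: subtract (1/2)·f_2 from 1/2*y**2 + 2*x - 9/2 → 0
  remainder 0.

S(f_2,g_3): leading monomials are coprime, so the S-polynomial reduces to 0 (Buchberger's first criterion).
Every S-polynomial of the final basis reduces to 0, so we have a Gröbner basis.
Inter-reduce: drop elements whose leading term is divisible by another's, tail-reduce, and make monic.
Reduced Gröbner basis: {x**2 - 5/4*x - 1/2*y - 1, x*y - 2*x + 2, y**2 + 4*x - 9}.

Buchberger on the second generating set:
h_1 = 4*x*y - 7*x + 8, LT = x*y.
h_2 = -2*x*y - 4*y**2 - 12*x + 32, LT = x*y.

S(h_1,h_2): lcm = x*y. S = -2*y**2 - 31/4*x + 18.
  leading term y**2: no divisor's leading term divides it; move -2*y**2 to the remainder.
  leading term x: no divisor's leading term divides it; move -31/4*x to the remainder.
  leading term 1: no divisor's leading term divides it; move 18 to the remainder.
  remainder -2*y**2 - 31/4*x + 18 ≠ 0; add k_3 = -2*y**2 - 31/4*x + 18 to the basis.

S(h_1,k_3): lcm = x*y**2. S = -31/8*x**2 - 7/4*x*y + 9*x + 2*y.
  leading term x**2: no divisor's leading term divides it; move -31/8*x**2 to the remainder.
  leading term x*y: subtract (-7/16)·h_1 from -7/4*x*y + 9*x + 2*y → 95/16*x + 2*y + 7/2
  leading term x: no divisor's leading term divides it; move 95/16*x to the remainder.
  leading term y: no divisor's leading term divides it; move 2*y to the remainder.
  leading term 1: no divisor's leading term divides it; move 7/2 to the remainder.
  remainder -31/8*x**2 + 95/16*x + 2*y + 7/2 ≠ 0; add k_4 = -31/8*x**2 + 95/16*x + 2*y + 7/2 to the basis.

S(h_2,k_3): lcm = x*y**2. S = 2*y**3 - 31/8*x**2 + 6*x*y + 9*x - 16*y.
  leading term y**3: subtract (-y)·k_3 from 2*y**3 - 31/8*x**2 + 6*x*y + 9*x - 16*y → -31/8*x**2 - 7/4*x*y + 9*x + 2*y
  leading term x**2: subtract (1)·k_4 from -31/8*x**2 - 7/4*x*y + 9*x + 2*y → -7/4*x*y + 49/16*x - 7/2
  leading term x*y: subtract (-7/16)·h_1 from -7/4*x*y + 49/16*x - 7/2 → 0
  remainder 0.

S(h_1,k_4): lcm = x**2*y. S = -7/4*x**2 + 95/62*x*y + 16/31*y**2 + 2*x + 28/31*y.
  leading term x**2: subtract (14/31)·k_4 from -7/4*x**2 + 95/62*x*y + 16/31*y**2 + 2*x + 28/31*y → 95/62*x*y + 16/31*y**2 - 169/248*x - 49/31
  leading term x*y: subtract (95/248)·h_1 from 95/62*x*y + 16/31*y**2 - 169/248*x - 49/31 → 16/31*y**2 + 2*x - 144/31
  leading term y**2: subtract (-8/31)·k_3 from 16/31*y**2 + 2*x - 144/31 → 0
  remainder 0.

S(h_2,k_4): lcm = x**2*y. S = 2*x*y**2 + 6*x**2 + 95/62*x*y + 16/31*y**2 - 16*x + 28/31*y.
  leading term x*y**2: subtract (1/2*y)·h_1 from 2*x*y**2 + 6*x**2 + 95/62*x*y + 16/31*y**2 - 16*x + 28/31*y → 6*x**2 + 156/31*x*y + 16/31*y**2 - 16*x - 96/31*y
  leading term x**2: subtract (-48/31)·k_4 from 6*x**2 + 156/31*x*y + 16/31*y**2 - 16*x - 96/31*y → 156/31*x*y + 16/31*y**2 - 211/31*x + 168/31
  leading term x*y: subtract (39/31)·h_1 from 156/31*x*y + 16/31*y**2 - 211/31*x + 168/31 → 16/31*y**2 + 2*x - 144/31
  leading term y**2: subtract (-8/31)·k_3 from 16/31*y**2 + 2*x - 144/31 → 0
  remainder 0.

S(k_3,k_4): leading monomials are coprime, so the S-polynomial reduces to 0 (Buchberger's first criterion).
Every S-polynomial of the final basis reduces to 0, so we have a Gröbner basis.
Inter-reduce: drop elements whose leading term is divisible by another's, tail-reduce, and make monic.
Reduced Gröbner basis: {x**2 - 95/62*x - 16/31*y - 28/31, x*y - 7/4*x + 2, y**2 + 31/8*x - 9}.

These differ, so the ideals are not equal.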